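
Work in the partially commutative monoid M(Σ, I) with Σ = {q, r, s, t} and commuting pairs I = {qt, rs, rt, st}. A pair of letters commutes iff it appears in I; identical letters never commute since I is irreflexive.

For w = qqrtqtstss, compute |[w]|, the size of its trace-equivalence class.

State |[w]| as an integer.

#0=q has no predecessor
#1=q depends on [0:q]
#2=r depends on [1:q]
#3=t has no predecessor
#4=q depends on [2:r]
#5=t depends on [3:t]
#6=s depends on [4:q]
#7=t depends on [5:t]
#8=s depends on [6:s]
#9=s depends on [8:s]
sources: [0:q, 3:t]
N(rest) = Σ N(rest − s) over sources s of rest; N(one piece) = 1:
  size 1 → [7]=1  [9]=1
  size 2 → [5,7]=1  [7,9]=2  [8,9]=1
  size 3 → [3,5,7]=1  [5,7,9]=3  [6,8,9]=1  [7,8,9]=3
  size 4 → [3,5,7,9]=4  [4,6,8,9]=1  [5,7,8,9]=6  [6,7,8,9]=4
  size 5 → [2,4,6,8,9]=1  [3,5,7,8,9]=10  [4,6,7,8,9]=5  [5,6,7,8,9]=10
  size 6 → [1,2,4,6,8,9]=1  [2,4,6,7,8,9]=6  [3,5,6,7,8,9]=20  [4,5,6,7,8,9]=15
  size 7 → [0,1,2,4,6,8,9]=1  [1,2,4,6,7,8,9]=7  [2,4,5,6,7,8,9]=21  [3,4,5,6,7,8,9]=35
  size 8 → [0,1,2,4,6,7,8,9]=8  [1,2,4,5,6,7,8,9]=28  [2,3,4,5,6,7,8,9]=56
  first=0(q) contributes 84
  first=3(t) contributes 36
|[w]| = 120

120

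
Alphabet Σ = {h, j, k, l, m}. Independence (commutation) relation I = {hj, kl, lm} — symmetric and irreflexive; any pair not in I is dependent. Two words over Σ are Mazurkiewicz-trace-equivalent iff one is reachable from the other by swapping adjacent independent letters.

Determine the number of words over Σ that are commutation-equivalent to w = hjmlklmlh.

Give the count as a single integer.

40

0(h) covers ∅
1(j) covers ∅
2(m) covers 0:h, 1:j
3(l) covers 0:h, 1:j
4(k) covers 2:m
5(l) covers 3:l
6(m) covers 4:k
7(l) covers 5:l
8(h) covers 6:m, 7:l
floor of heap: 0:h, 1:j
completions by unplaced set U, small U first (add the entries for U minus each lowest piece of U):
  |U|=1: {8}:1
  |U|=2: {6,8}:1  {7,8}:1
  |U|=3: {4,6,8}:1  {5,7,8}:1  {6,7,8}:2
  |U|=4: {2,4,6,8}:1  {3,5,7,8}:1  {4,6,7,8}:3  {5,6,7,8}:3
  |U|=5: {2,4,6,7,8}:4  {3,5,6,7,8}:4  {4,5,6,7,8}:6
  |U|=6: {2,4,5,6,7,8}:10  {3,4,5,6,7,8}:10
  |U|=7: {2,3,4,5,6,7,8}:20
  start at 0(h): 20
  start at 1(j): 20
sum over floor = 40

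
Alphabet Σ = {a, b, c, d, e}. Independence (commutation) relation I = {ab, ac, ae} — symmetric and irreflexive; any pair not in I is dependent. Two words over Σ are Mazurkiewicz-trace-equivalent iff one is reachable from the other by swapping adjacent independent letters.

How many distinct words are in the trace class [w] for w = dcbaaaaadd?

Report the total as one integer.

piece 0:d — minimal
piece 1:c rests on {0:d}
piece 2:b rests on {1:c}
piece 3:a rests on {0:d}
piece 4:a rests on {3:a}
piece 5:a rests on {4:a}
piece 6:a rests on {5:a}
piece 7:a rests on {6:a}
piece 8:d rests on {2:b, 7:a}
piece 9:d rests on {8:d}
minimal pieces: {0:d}
ways to finish when only these pieces remain (= sum over removing one remaining piece with nothing left below it):
  1 left: {9}→1
  2 left: {8,9}→1
  3 left: {2,8,9}→1  {7,8,9}→1
  4 left: {1,2,8,9}→1  {2,7,8,9}→2  {6,7,8,9}→1
  5 left: {1,2,7,8,9}→3  {2,6,7,8,9}→3  {5,6,7,8,9}→1
  6 left: {1,2,6,7,8,9}→6  {2,5,6,7,8,9}→4  {4,5,6,7,8,9}→1
  7 left: {1,2,5,6,7,8,9}→10  {2,4,5,6,7,8,9}→5  {3,4,5,6,7,8,9}→1
  8 left: {1,2,4,5,6,7,8,9}→15  {2,3,4,5,6,7,8,9}→6
  placing 0:d first → 21 extensions

21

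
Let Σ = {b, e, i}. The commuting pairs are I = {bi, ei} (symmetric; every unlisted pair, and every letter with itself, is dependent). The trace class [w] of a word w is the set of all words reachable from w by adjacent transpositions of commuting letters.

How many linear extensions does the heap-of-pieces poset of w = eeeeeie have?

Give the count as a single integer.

7

drop 0:e onto floor
drop 1:e onto {0:e}
drop 2:e onto {1:e}
drop 3:e onto {2:e}
drop 4:e onto {3:e}
drop 5:i onto floor
drop 6:e onto {4:e}
ground layer = {0:e, 5:i}
drop-orders for the pieces not yet dropped (sum over which currently-grounded one goes next):
  1 to go: {5} 1  {6} 1
  2 to go: {4,6} 1  {5,6} 2
  3 to go: {3,4,6} 1  {4,5,6} 3
  4 to go: {2,3,4,6} 1  {3,4,5,6} 4
  5 to go: {1,2,3,4,6} 1  {2,3,4,5,6} 5
  if 0:e drops first: 6 orders
  if 5:i drops first: 1 orders
heap linearizations: 7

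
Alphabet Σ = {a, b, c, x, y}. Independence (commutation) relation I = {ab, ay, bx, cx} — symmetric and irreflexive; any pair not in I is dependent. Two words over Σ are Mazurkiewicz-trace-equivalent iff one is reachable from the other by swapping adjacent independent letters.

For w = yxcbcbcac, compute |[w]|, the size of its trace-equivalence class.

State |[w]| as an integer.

6

0(y) covers ∅
1(x) covers 0:y
2(c) covers 0:y
3(b) covers 2:c
4(c) covers 3:b
5(b) covers 4:c
6(c) covers 5:b
7(a) covers 1:x, 6:c
8(c) covers 7:a
floor of heap: 0:y
completions by unplaced set U, small U first (add the entries for U minus each lowest piece of U):
  |U|=1: {8}:1
  |U|=2: {7,8}:1
  |U|=3: {1,7,8}:1  {6,7,8}:1
  |U|=4: {1,6,7,8}:2  {5,6,7,8}:1
  |U|=5: {1,5,6,7,8}:3  {4,5,6,7,8}:1
  |U|=6: {1,4,5,6,7,8}:4  {3,4,5,6,7,8}:1
  |U|=7: {1,3,4,5,6,7,8}:5  {2,3,4,5,6,7,8}:1
  start at 0(y): 6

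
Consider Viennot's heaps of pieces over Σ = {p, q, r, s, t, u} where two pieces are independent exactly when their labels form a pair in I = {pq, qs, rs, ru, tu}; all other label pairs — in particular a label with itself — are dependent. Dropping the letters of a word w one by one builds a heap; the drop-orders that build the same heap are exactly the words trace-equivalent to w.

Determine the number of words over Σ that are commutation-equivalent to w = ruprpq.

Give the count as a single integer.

#0=r has no predecessor
#1=u has no predecessor
#2=p depends on [0:r, 1:u]
#3=r depends on [2:p]
#4=p depends on [3:r]
#5=q depends on [3:r]
sources: [0:r, 1:u]
N(rest) = Σ N(rest − s) over sources s of rest; N(one piece) = 1:
  size 1 → [4]=1  [5]=1
  size 2 → [4,5]=2
  size 3 → [3,4,5]=2
  size 4 → [2,3,4,5]=2
  first=0(r) contributes 2
  first=1(u) contributes 2
|[w]| = 4

4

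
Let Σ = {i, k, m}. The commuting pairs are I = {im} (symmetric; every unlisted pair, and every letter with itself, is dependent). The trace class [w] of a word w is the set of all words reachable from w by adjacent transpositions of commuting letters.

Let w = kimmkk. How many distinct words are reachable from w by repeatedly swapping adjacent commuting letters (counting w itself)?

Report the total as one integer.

3

0(k) covers ∅
1(i) covers 0:k
2(m) covers 0:k
3(m) covers 2:m
4(k) covers 1:i, 3:m
5(k) covers 4:k
floor of heap: 0:k
completions by unplaced set U, small U first (add the entries for U minus each lowest piece of U):
  |U|=1: {5}:1
  |U|=2: {4,5}:1
  |U|=3: {1,4,5}:1  {3,4,5}:1
  |U|=4: {1,3,4,5}:2  {2,3,4,5}:1
  start at 0(k): 3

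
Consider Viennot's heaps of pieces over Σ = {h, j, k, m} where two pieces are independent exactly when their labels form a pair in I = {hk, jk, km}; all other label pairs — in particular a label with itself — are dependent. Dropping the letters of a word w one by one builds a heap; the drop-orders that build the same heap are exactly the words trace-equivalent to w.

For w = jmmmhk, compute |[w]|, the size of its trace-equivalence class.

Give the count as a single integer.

0(j) covers ∅
1(m) covers 0:j
2(m) covers 1:m
3(m) covers 2:m
4(h) covers 3:m
5(k) covers ∅
floor of heap: 0:j, 5:k
completions by unplaced set U, small U first (add the entries for U minus each lowest piece of U):
  |U|=1: {4}:1  {5}:1
  |U|=2: {3,4}:1  {4,5}:2
  |U|=3: {2,3,4}:1  {3,4,5}:3
  |U|=4: {1,2,3,4}:1  {2,3,4,5}:4
  start at 0(j): 5
  start at 5(k): 1
sum over floor = 6

6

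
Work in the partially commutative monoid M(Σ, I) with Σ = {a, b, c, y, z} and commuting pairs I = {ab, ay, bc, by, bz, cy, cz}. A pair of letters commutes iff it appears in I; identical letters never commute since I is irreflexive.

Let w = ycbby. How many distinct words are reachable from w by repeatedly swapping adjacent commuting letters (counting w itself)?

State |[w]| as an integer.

0(y) covers ∅
1(c) covers ∅
2(b) covers ∅
3(b) covers 2:b
4(y) covers 0:y
floor of heap: 0:y, 1:c, 2:b
completions by unplaced set U, small U first (add the entries for U minus each lowest piece of U):
  |U|=1: {1}:1  {3}:1  {4}:1
  |U|=2: {0,4}:1  {1,3}:2  {1,4}:2  {2,3}:1  {3,4}:2
  |U|=3: {0,1,4}:3  {0,3,4}:3  {1,2,3}:3  {1,3,4}:6  {2,3,4}:3
  start at 0(y): 12
  start at 1(c): 6
  start at 2(b): 12
sum over floor = 30

30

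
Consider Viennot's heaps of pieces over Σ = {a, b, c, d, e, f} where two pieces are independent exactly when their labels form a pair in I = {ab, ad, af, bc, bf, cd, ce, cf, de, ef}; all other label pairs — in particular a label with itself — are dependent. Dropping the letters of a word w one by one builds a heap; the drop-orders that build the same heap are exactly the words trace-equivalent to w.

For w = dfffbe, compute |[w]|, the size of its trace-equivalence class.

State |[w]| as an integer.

10

0(d) covers ∅
1(f) covers 0:d
2(f) covers 1:f
3(f) covers 2:f
4(b) covers 0:d
5(e) covers 4:b
floor of heap: 0:d
completions by unplaced set U, small U first (add the entries for U minus each lowest piece of U):
  |U|=1: {3}:1  {5}:1
  |U|=2: {2,3}:1  {3,5}:2  {4,5}:1
  |U|=3: {1,2,3}:1  {2,3,5}:3  {3,4,5}:3
  |U|=4: {1,2,3,5}:4  {2,3,4,5}:6
  start at 0(d): 10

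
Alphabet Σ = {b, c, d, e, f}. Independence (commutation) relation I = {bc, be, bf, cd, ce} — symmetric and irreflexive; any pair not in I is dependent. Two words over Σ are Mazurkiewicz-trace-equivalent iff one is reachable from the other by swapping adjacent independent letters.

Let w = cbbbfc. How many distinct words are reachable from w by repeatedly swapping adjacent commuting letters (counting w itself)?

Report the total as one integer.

0(c) covers ∅
1(b) covers ∅
2(b) covers 1:b
3(b) covers 2:b
4(f) covers 0:c
5(c) covers 4:f
floor of heap: 0:c, 1:b
completions by unplaced set U, small U first (add the entries for U minus each lowest piece of U):
  |U|=1: {3}:1  {5}:1
  |U|=2: {2,3}:1  {3,5}:2  {4,5}:1
  |U|=3: {0,4,5}:1  {1,2,3}:1  {2,3,5}:3  {3,4,5}:3
  |U|=4: {0,3,4,5}:4  {1,2,3,5}:4  {2,3,4,5}:6
  start at 0(c): 10
  start at 1(b): 10
sum over floor = 20

20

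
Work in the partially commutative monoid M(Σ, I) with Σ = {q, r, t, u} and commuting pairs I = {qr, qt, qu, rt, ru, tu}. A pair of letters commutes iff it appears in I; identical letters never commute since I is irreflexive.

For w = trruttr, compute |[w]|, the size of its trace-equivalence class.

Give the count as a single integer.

140

drop 0:t onto floor
drop 1:r onto floor
drop 2:r onto {1:r}
drop 3:u onto floor
drop 4:t onto {0:t}
drop 5:t onto {4:t}
drop 6:r onto {2:r}
ground layer = {0:t, 1:r, 3:u}
drop-orders for the pieces not yet dropped (sum over which currently-grounded one goes next):
  1 to go: {3} 1  {5} 1  {6} 1
  2 to go: {2,6} 1  {3,5} 2  {3,6} 2  {4,5} 1  {5,6} 2
  3 to go: {0,4,5} 1  {1,2,6} 1  {2,3,6} 3  {2,5,6} 3  {3,4,5} 3  {3,5,6} 6  {4,5,6} 3
  4 to go: {0,3,4,5} 4  {0,4,5,6} 4  {1,2,3,6} 4  {1,2,5,6} 4  {2,3,5,6} 12  {2,4,5,6} 6  {3,4,5,6} 12
  5 to go: {0,2,4,5,6} 10  {0,3,4,5,6} 20  {1,2,3,5,6} 20  {1,2,4,5,6} 10  {2,3,4,5,6} 30
  if 0:t drops first: 60 orders
  if 1:r drops first: 60 orders
  if 3:u drops first: 20 orders
heap linearizations: 140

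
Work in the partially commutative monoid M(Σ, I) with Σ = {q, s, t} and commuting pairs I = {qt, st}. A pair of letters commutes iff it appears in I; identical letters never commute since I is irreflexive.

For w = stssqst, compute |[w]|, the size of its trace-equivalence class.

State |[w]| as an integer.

#0=s has no predecessor
#1=t has no predecessor
#2=s depends on [0:s]
#3=s depends on [2:s]
#4=q depends on [3:s]
#5=s depends on [4:q]
#6=t depends on [1:t]
sources: [0:s, 1:t]
N(rest) = Σ N(rest − s) over sources s of rest; N(one piece) = 1:
  size 1 → [5]=1  [6]=1
  size 2 → [1,6]=1  [4,5]=1  [5,6]=2
  size 3 → [1,5,6]=3  [3,4,5]=1  [4,5,6]=3
  size 4 → [1,4,5,6]=6  [2,3,4,5]=1  [3,4,5,6]=4
  size 5 → [0,2,3,4,5]=1  [1,3,4,5,6]=10  [2,3,4,5,6]=5
  first=0(s) contributes 15
  first=1(t) contributes 6
|[w]| = 21

21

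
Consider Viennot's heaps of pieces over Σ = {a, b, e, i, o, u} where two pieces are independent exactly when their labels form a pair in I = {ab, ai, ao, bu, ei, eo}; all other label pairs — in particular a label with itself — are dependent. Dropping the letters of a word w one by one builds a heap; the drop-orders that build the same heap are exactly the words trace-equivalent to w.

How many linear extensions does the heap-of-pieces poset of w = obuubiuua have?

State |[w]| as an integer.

piece 0:o — minimal
piece 1:b rests on {0:o}
piece 2:u rests on {0:o}
piece 3:u rests on {2:u}
piece 4:b rests on {1:b}
piece 5:i rests on {3:u, 4:b}
piece 6:u rests on {5:i}
piece 7:u rests on {6:u}
piece 8:a rests on {7:u}
minimal pieces: {0:o}
ways to finish when only these pieces remain (= sum over removing one remaining piece with nothing left below it):
  1 left: {8}→1
  2 left: {7,8}→1
  3 left: {6,7,8}→1
  4 left: {5,6,7,8}→1
  5 left: {3,5,6,7,8}→1  {4,5,6,7,8}→1
  6 left: {1,4,5,6,7,8}→1  {2,3,5,6,7,8}→1  {3,4,5,6,7,8}→2
  7 left: {1,3,4,5,6,7,8}→3  {2,3,4,5,6,7,8}→3
  placing 0:o first → 6 extensions

6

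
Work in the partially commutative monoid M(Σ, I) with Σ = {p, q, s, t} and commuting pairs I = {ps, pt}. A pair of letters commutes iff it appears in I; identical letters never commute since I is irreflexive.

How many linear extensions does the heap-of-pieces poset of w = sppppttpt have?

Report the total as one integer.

126

drop 0:s onto floor
drop 1:p onto floor
drop 2:p onto {1:p}
drop 3:p onto {2:p}
drop 4:p onto {3:p}
drop 5:t onto {0:s}
drop 6:t onto {5:t}
drop 7:p onto {4:p}
drop 8:t onto {6:t}
ground layer = {0:s, 1:p}
drop-orders for the pieces not yet dropped (sum over which currently-grounded one goes next):
  1 to go: {7} 1  {8} 1
  2 to go: {4,7} 1  {6,8} 1  {7,8} 2
  3 to go: {3,4,7} 1  {4,7,8} 3  {5,6,8} 1  {6,7,8} 3
  4 to go: {0,5,6,8} 1  {2,3,4,7} 1  {3,4,7,8} 4  {4,6,7,8} 6  {5,6,7,8} 4
  5 to go: {0,5,6,7,8} 5  {1,2,3,4,7} 1  {2,3,4,7,8} 5  {3,4,6,7,8} 10  {4,5,6,7,8} 10
  6 to go: {0,4,5,6,7,8} 15  {1,2,3,4,7,8} 6  {2,3,4,6,7,8} 15  {3,4,5,6,7,8} 20
  7 to go: {0,3,4,5,6,7,8} 35  {1,2,3,4,6,7,8} 21  {2,3,4,5,6,7,8} 35
  if 0:s drops first: 56 orders
  if 1:p drops first: 70 orders
heap linearizations: 126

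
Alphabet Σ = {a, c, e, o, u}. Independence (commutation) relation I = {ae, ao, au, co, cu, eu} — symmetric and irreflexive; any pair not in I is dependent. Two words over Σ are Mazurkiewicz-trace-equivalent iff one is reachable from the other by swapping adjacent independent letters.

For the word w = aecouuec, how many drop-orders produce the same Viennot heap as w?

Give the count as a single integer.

47

#0=a has no predecessor
#1=e has no predecessor
#2=c depends on [0:a, 1:e]
#3=o depends on [1:e]
#4=u depends on [3:o]
#5=u depends on [4:u]
#6=e depends on [2:c, 3:o]
#7=c depends on [6:e]
sources: [0:a, 1:e]
N(rest) = Σ N(rest − s) over sources s of rest; N(one piece) = 1:
  size 1 → [5]=1  [7]=1
  size 2 → [4,5]=1  [5,7]=2  [6,7]=1
  size 3 → [2,6,7]=1  [4,5,7]=3  [5,6,7]=3
  size 4 → [0,2,6,7]=1  [2,5,6,7]=4  [4,5,6,7]=6
  size 5 → [0,2,5,6,7]=5  [2,4,5,6,7]=10  [3,4,5,6,7]=6
  size 6 → [0,2,4,5,6,7]=15  [2,3,4,5,6,7]=16
  first=0(a) contributes 16
  first=1(e) contributes 31
|[w]| = 47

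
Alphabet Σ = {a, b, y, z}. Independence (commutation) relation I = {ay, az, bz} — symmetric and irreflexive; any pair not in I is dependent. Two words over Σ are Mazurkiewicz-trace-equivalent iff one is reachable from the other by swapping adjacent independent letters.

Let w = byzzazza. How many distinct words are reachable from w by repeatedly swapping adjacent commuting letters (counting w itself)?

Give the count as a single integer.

0(b) covers ∅
1(y) covers 0:b
2(z) covers 1:y
3(z) covers 2:z
4(a) covers 0:b
5(z) covers 3:z
6(z) covers 5:z
7(a) covers 4:a
floor of heap: 0:b
completions by unplaced set U, small U first (add the entries for U minus each lowest piece of U):
  |U|=1: {6}:1  {7}:1
  |U|=2: {4,7}:1  {5,6}:1  {6,7}:2
  |U|=3: {3,5,6}:1  {4,6,7}:3  {5,6,7}:3
  |U|=4: {2,3,5,6}:1  {3,5,6,7}:4  {4,5,6,7}:6
  |U|=5: {1,2,3,5,6}:1  {2,3,5,6,7}:5  {3,4,5,6,7}:10
  |U|=6: {1,2,3,5,6,7}:6  {2,3,4,5,6,7}:15
  start at 0(b): 21

21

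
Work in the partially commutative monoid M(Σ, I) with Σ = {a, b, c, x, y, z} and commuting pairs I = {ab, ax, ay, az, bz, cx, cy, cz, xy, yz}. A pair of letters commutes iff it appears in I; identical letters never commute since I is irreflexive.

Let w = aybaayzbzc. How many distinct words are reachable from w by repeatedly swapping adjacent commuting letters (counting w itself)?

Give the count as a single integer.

piece 0:a — minimal
piece 1:y — minimal
piece 2:b rests on {1:y}
piece 3:a rests on {0:a}
piece 4:a rests on {3:a}
piece 5:y rests on {2:b}
piece 6:z — minimal
piece 7:b rests on {5:y}
piece 8:z rests on {6:z}
piece 9:c rests on {4:a, 7:b}
minimal pieces: {0:a, 1:y, 6:z}
ways to finish when only these pieces remain (= sum over removing one remaining piece with nothing left below it):
  1 left: {8}→1  {9}→1
  2 left: {4,9}→1  {6,8}→1  {7,9}→1  {8,9}→2
  3 left: {3,4,9}→1  {4,7,9}→2  {4,8,9}→3  {5,7,9}→1  {6,8,9}→3  {7,8,9}→3
  4 left: {0,3,4,9}→1  {2,5,7,9}→1  {3,4,7,9}→3  {3,4,8,9}→4  {4,5,7,9}→3  {4,6,8,9}→6  {4,7,8,9}→8  {5,7,8,9}→4  {6,7,8,9}→6
  5 left: {0,3,4,7,9}→4  {0,3,4,8,9}→5  {1,2,5,7,9}→1  {2,4,5,7,9}→4  {2,5,7,8,9}→5  {3,4,5,7,9}→6  {3,4,6,8,9}→10  {3,4,7,8,9}→15  {4,5,7,8,9}→15  {4,6,7,8,9}→20  {5,6,7,8,9}→10
  6 left: {0,3,4,5,7,9}→10  {0,3,4,6,8,9}→15  {0,3,4,7,8,9}→24  {1,2,4,5,7,9}→5  {1,2,5,7,8,9}→6  {2,3,4,5,7,9}→10  {2,4,5,7,8,9}→24  {2,5,6,7,8,9}→15  {3,4,5,7,8,9}→36  {3,4,6,7,8,9}→45  {4,5,6,7,8,9}→45
  7 left: {0,2,3,4,5,7,9}→20  {0,3,4,5,7,8,9}→70  {0,3,4,6,7,8,9}→84  {1,2,3,4,5,7,9}→15  {1,2,4,5,7,8,9}→35  {1,2,5,6,7,8,9}→21  {2,3,4,5,7,8,9}→70  {2,4,5,6,7,8,9}→84  {3,4,5,6,7,8,9}→126
  8 left: {0,1,2,3,4,5,7,9}→35  {0,2,3,4,5,7,8,9}→160  {0,3,4,5,6,7,8,9}→280  {1,2,3,4,5,7,8,9}→120  {1,2,4,5,6,7,8,9}→140  {2,3,4,5,6,7,8,9}→280
  placing 0:a first → 540 extensions
  placing 1:y first → 720 extensions
  placing 6:z first → 315 extensions
total linear extensions = 1575

1575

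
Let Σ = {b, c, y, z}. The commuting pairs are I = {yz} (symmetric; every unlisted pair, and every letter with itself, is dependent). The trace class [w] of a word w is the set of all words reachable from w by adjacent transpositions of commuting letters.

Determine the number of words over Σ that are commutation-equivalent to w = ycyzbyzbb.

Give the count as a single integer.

4

0(y) covers ∅
1(c) covers 0:y
2(y) covers 1:c
3(z) covers 1:c
4(b) covers 2:y, 3:z
5(y) covers 4:b
6(z) covers 4:b
7(b) covers 5:y, 6:z
8(b) covers 7:b
floor of heap: 0:y
completions by unplaced set U, small U first (add the entries for U minus each lowest piece of U):
  |U|=1: {8}:1
  |U|=2: {7,8}:1
  |U|=3: {5,7,8}:1  {6,7,8}:1
  |U|=4: {5,6,7,8}:2
  |U|=5: {4,5,6,7,8}:2
  |U|=6: {2,4,5,6,7,8}:2  {3,4,5,6,7,8}:2
  |U|=7: {2,3,4,5,6,7,8}:4
  start at 0(y): 4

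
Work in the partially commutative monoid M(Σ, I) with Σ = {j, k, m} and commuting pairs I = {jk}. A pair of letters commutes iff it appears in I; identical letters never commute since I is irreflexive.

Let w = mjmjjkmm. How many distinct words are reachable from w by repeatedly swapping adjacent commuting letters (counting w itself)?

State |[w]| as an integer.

piece 0:m — minimal
piece 1:j rests on {0:m}
piece 2:m rests on {1:j}
piece 3:j rests on {2:m}
piece 4:j rests on {3:j}
piece 5:k rests on {2:m}
piece 6:m rests on {4:j, 5:k}
piece 7:m rests on {6:m}
minimal pieces: {0:m}
ways to finish when only these pieces remain (= sum over removing one remaining piece with nothing left below it):
  1 left: {7}→1
  2 left: {6,7}→1
  3 left: {4,6,7}→1  {5,6,7}→1
  4 left: {3,4,6,7}→1  {4,5,6,7}→2
  5 left: {3,4,5,6,7}→3
  6 left: {2,3,4,5,6,7}→3
  placing 0:m first → 3 extensions

3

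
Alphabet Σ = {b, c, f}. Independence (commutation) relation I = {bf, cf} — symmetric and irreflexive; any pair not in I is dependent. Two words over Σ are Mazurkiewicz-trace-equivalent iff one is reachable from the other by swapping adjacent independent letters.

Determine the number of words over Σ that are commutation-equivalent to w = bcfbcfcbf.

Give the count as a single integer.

84

drop 0:b onto floor
drop 1:c onto {0:b}
drop 2:f onto floor
drop 3:b onto {1:c}
drop 4:c onto {3:b}
drop 5:f onto {2:f}
drop 6:c onto {4:c}
drop 7:b onto {6:c}
drop 8:f onto {5:f}
ground layer = {0:b, 2:f}
drop-orders for the pieces not yet dropped (sum over which currently-grounded one goes next):
  1 to go: {7} 1  {8} 1
  2 to go: {5,8} 1  {6,7} 1  {7,8} 2
  3 to go: {2,5,8} 1  {4,6,7} 1  {5,7,8} 3  {6,7,8} 3
  4 to go: {2,5,7,8} 4  {3,4,6,7} 1  {4,6,7,8} 4  {5,6,7,8} 6
  5 to go: {1,3,4,6,7} 1  {2,5,6,7,8} 10  {3,4,6,7,8} 5  {4,5,6,7,8} 10
  6 to go: {0,1,3,4,6,7} 1  {1,3,4,6,7,8} 6  {2,4,5,6,7,8} 20  {3,4,5,6,7,8} 15
  7 to go: {0,1,3,4,6,7,8} 7  {1,3,4,5,6,7,8} 21  {2,3,4,5,6,7,8} 35
  if 0:b drops first: 56 orders
  if 2:f drops first: 28 orders
heap linearizations: 84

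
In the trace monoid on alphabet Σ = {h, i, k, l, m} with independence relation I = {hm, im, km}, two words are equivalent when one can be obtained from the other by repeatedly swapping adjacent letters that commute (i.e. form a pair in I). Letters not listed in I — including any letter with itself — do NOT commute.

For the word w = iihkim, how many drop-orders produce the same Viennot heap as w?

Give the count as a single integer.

6

drop 0:i onto floor
drop 1:i onto {0:i}
drop 2:h onto {1:i}
drop 3:k onto {2:h}
drop 4:i onto {3:k}
drop 5:m onto floor
ground layer = {0:i, 5:m}
drop-orders for the pieces not yet dropped (sum over which currently-grounded one goes next):
  1 to go: {4} 1  {5} 1
  2 to go: {3,4} 1  {4,5} 2
  3 to go: {2,3,4} 1  {3,4,5} 3
  4 to go: {1,2,3,4} 1  {2,3,4,5} 4
  if 0:i drops first: 5 orders
  if 5:m drops first: 1 orders
heap linearizations: 6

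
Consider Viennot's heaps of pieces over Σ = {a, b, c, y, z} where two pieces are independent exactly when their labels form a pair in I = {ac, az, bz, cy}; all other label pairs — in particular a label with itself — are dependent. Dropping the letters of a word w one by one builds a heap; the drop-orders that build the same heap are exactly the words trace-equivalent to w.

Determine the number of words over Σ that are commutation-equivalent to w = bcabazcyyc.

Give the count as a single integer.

62

piece 0:b — minimal
piece 1:c rests on {0:b}
piece 2:a rests on {0:b}
piece 3:b rests on {1:c, 2:a}
piece 4:a rests on {3:b}
piece 5:z rests on {1:c}
piece 6:c rests on {3:b, 5:z}
piece 7:y rests on {4:a, 5:z}
piece 8:y rests on {7:y}
piece 9:c rests on {6:c}
minimal pieces: {0:b}
ways to finish when only these pieces remain (= sum over removing one remaining piece with nothing left below it):
  1 left: {8}→1  {9}→1
  2 left: {6,9}→1  {7,8}→1  {8,9}→2
  3 left: {4,7,8}→1  {6,8,9}→3  {7,8,9}→3
  4 left: {4,7,8,9}→4  {6,7,8,9}→6
  5 left: {4,6,7,8,9}→10  {5,6,7,8,9}→6
  6 left: {3,4,6,7,8,9}→10  {4,5,6,7,8,9}→16
  7 left: {2,3,4,6,7,8,9}→10  {3,4,5,6,7,8,9}→26
  8 left: {1,3,4,5,6,7,8,9}→26  {2,3,4,5,6,7,8,9}→36
  placing 0:b first → 62 extensions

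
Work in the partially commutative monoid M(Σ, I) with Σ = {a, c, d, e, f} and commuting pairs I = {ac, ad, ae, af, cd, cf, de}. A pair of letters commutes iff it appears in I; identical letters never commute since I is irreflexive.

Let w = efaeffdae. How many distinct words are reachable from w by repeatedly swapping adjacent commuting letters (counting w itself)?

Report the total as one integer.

0(e) covers ∅
1(f) covers 0:e
2(a) covers ∅
3(e) covers 1:f
4(f) covers 3:e
5(f) covers 4:f
6(d) covers 5:f
7(a) covers 2:a
8(e) covers 5:f
floor of heap: 0:e, 2:a
completions by unplaced set U, small U first (add the entries for U minus each lowest piece of U):
  |U|=1: {6}:1  {7}:1  {8}:1
  |U|=2: {2,7}:1  {6,7}:2  {6,8}:2  {7,8}:2
  |U|=3: {2,6,7}:3  {2,7,8}:3  {5,6,8}:2  {6,7,8}:6
  |U|=4: {2,6,7,8}:12  {4,5,6,8}:2  {5,6,7,8}:8
  |U|=5: {2,5,6,7,8}:20  {3,4,5,6,8}:2  {4,5,6,7,8}:10
  |U|=6: {1,3,4,5,6,8}:2  {2,4,5,6,7,8}:30  {3,4,5,6,7,8}:12
  |U|=7: {0,1,3,4,5,6,8}:2  {1,3,4,5,6,7,8}:14  {2,3,4,5,6,7,8}:42
  start at 0(e): 56
  start at 2(a): 16
sum over floor = 72

72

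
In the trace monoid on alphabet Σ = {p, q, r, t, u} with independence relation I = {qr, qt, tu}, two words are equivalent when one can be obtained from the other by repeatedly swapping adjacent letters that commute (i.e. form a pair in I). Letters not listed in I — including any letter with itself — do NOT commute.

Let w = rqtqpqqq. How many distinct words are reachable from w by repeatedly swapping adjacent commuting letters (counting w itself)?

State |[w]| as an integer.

6

drop 0:r onto floor
drop 1:q onto floor
drop 2:t onto {0:r}
drop 3:q onto {1:q}
drop 4:p onto {2:t, 3:q}
drop 5:q onto {4:p}
drop 6:q onto {5:q}
drop 7:q onto {6:q}
ground layer = {0:r, 1:q}
drop-orders for the pieces not yet dropped (sum over which currently-grounded one goes next):
  1 to go: {7} 1
  2 to go: {6,7} 1
  3 to go: {5,6,7} 1
  4 to go: {4,5,6,7} 1
  5 to go: {2,4,5,6,7} 1  {3,4,5,6,7} 1
  6 to go: {0,2,4,5,6,7} 1  {1,3,4,5,6,7} 1  {2,3,4,5,6,7} 2
  if 0:r drops first: 3 orders
  if 1:q drops first: 3 orders
heap linearizations: 6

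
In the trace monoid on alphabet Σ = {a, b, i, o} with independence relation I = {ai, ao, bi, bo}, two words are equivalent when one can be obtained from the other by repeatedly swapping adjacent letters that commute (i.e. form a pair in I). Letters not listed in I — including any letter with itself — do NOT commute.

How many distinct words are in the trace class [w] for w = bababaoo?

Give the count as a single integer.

28

0(b) covers ∅
1(a) covers 0:b
2(b) covers 1:a
3(a) covers 2:b
4(b) covers 3:a
5(a) covers 4:b
6(o) covers ∅
7(o) covers 6:o
floor of heap: 0:b, 6:o
completions by unplaced set U, small U first (add the entries for U minus each lowest piece of U):
  |U|=1: {5}:1  {7}:1
  |U|=2: {4,5}:1  {5,7}:2  {6,7}:1
  |U|=3: {3,4,5}:1  {4,5,7}:3  {5,6,7}:3
  |U|=4: {2,3,4,5}:1  {3,4,5,7}:4  {4,5,6,7}:6
  |U|=5: {1,2,3,4,5}:1  {2,3,4,5,7}:5  {3,4,5,6,7}:10
  |U|=6: {0,1,2,3,4,5}:1  {1,2,3,4,5,7}:6  {2,3,4,5,6,7}:15
  start at 0(b): 21
  start at 6(o): 7
sum over floor = 28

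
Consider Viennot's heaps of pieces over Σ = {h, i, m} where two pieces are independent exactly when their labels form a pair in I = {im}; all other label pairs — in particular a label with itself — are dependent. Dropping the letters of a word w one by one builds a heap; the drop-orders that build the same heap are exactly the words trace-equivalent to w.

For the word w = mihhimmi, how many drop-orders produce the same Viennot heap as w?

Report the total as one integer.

#0=m has no predecessor
#1=i has no predecessor
#2=h depends on [0:m, 1:i]
#3=h depends on [2:h]
#4=i depends on [3:h]
#5=m depends on [3:h]
#6=m depends on [5:m]
#7=i depends on [4:i]
sources: [0:m, 1:i]
N(rest) = Σ N(rest − s) over sources s of rest; N(one piece) = 1:
  size 1 → [6]=1  [7]=1
  size 2 → [4,7]=1  [5,6]=1  [6,7]=2
  size 3 → [4,6,7]=3  [5,6,7]=3
  size 4 → [4,5,6,7]=6
  size 5 → [3,4,5,6,7]=6
  size 6 → [2,3,4,5,6,7]=6
  first=0(m) contributes 6
  first=1(i) contributes 6
|[w]| = 12

12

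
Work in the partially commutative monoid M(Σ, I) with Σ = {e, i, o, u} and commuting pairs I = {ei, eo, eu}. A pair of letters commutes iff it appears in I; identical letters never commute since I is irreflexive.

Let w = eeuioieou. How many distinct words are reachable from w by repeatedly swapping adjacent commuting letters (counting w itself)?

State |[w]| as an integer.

0(e) covers ∅
1(e) covers 0:e
2(u) covers ∅
3(i) covers 2:u
4(o) covers 3:i
5(i) covers 4:o
6(e) covers 1:e
7(o) covers 5:i
8(u) covers 7:o
floor of heap: 0:e, 2:u
completions by unplaced set U, small U first (add the entries for U minus each lowest piece of U):
  |U|=1: {6}:1  {8}:1
  |U|=2: {1,6}:1  {6,8}:2  {7,8}:1
  |U|=3: {0,1,6}:1  {1,6,8}:3  {5,7,8}:1  {6,7,8}:3
  |U|=4: {0,1,6,8}:4  {1,6,7,8}:6  {4,5,7,8}:1  {5,6,7,8}:4
  |U|=5: {0,1,6,7,8}:10  {1,5,6,7,8}:10  {3,4,5,7,8}:1  {4,5,6,7,8}:5
  |U|=6: {0,1,5,6,7,8}:20  {1,4,5,6,7,8}:15  {2,3,4,5,7,8}:1  {3,4,5,6,7,8}:6
  |U|=7: {0,1,4,5,6,7,8}:35  {1,3,4,5,6,7,8}:21  {2,3,4,5,6,7,8}:7
  start at 0(e): 28
  start at 2(u): 56
sum over floor = 84

84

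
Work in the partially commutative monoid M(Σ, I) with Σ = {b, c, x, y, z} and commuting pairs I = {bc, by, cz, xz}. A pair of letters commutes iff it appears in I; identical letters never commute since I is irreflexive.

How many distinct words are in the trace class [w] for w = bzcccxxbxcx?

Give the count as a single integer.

18

0(b) covers ∅
1(z) covers 0:b
2(c) covers ∅
3(c) covers 2:c
4(c) covers 3:c
5(x) covers 0:b, 4:c
6(x) covers 5:x
7(b) covers 1:z, 6:x
8(x) covers 7:b
9(c) covers 8:x
10(x) covers 9:c
floor of heap: 0:b, 2:c
completions by unplaced set U, small U first (add the entries for U minus each lowest piece of U):
  |U|=1: {10}:1
  |U|=2: {9,10}:1
  |U|=3: {8,9,10}:1
  |U|=4: {7,8,9,10}:1
  |U|=5: {1,7,8,9,10}:1  {6,7,8,9,10}:1
  |U|=6: {1,6,7,8,9,10}:2  {5,6,7,8,9,10}:1
  |U|=7: {1,5,6,7,8,9,10}:3  {4,5,6,7,8,9,10}:1
  |U|=8: {0,1,5,6,7,8,9,10}:3  {1,4,5,6,7,8,9,10}:4  {3,4,5,6,7,8,9,10}:1
  |U|=9: {0,1,4,5,6,7,8,9,10}:7  {1,3,4,5,6,7,8,9,10}:5  {2,3,4,5,6,7,8,9,10}:1
  start at 0(b): 6
  start at 2(c): 12
sum over floor = 18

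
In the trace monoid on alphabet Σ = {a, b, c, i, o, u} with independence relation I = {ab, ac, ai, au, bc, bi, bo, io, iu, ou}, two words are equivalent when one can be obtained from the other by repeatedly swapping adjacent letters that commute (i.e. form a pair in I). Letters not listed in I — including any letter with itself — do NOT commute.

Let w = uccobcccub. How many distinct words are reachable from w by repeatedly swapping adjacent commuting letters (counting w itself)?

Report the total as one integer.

0(u) covers ∅
1(c) covers 0:u
2(c) covers 1:c
3(o) covers 2:c
4(b) covers 0:u
5(c) covers 3:o
6(c) covers 5:c
7(c) covers 6:c
8(u) covers 4:b, 7:c
9(b) covers 8:u
floor of heap: 0:u
completions by unplaced set U, small U first (add the entries for U minus each lowest piece of U):
  |U|=1: {9}:1
  |U|=2: {8,9}:1
  |U|=3: {4,8,9}:1  {7,8,9}:1
  |U|=4: {4,7,8,9}:2  {6,7,8,9}:1
  |U|=5: {4,6,7,8,9}:3  {5,6,7,8,9}:1
  |U|=6: {3,5,6,7,8,9}:1  {4,5,6,7,8,9}:4
  |U|=7: {2,3,5,6,7,8,9}:1  {3,4,5,6,7,8,9}:5
  |U|=8: {1,2,3,5,6,7,8,9}:1  {2,3,4,5,6,7,8,9}:6
  start at 0(u): 7

7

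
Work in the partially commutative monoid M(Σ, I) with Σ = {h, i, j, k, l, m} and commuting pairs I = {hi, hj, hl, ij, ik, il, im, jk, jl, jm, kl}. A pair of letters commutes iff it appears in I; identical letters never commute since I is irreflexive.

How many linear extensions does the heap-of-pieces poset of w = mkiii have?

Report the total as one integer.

#0=m has no predecessor
#1=k depends on [0:m]
#2=i has no predecessor
#3=i depends on [2:i]
#4=i depends on [3:i]
sources: [0:m, 2:i]
N(rest) = Σ N(rest − s) over sources s of rest; N(one piece) = 1:
  size 1 → [1]=1  [4]=1
  size 2 → [0,1]=1  [1,4]=2  [3,4]=1
  size 3 → [0,1,4]=3  [1,3,4]=3  [2,3,4]=1
  first=0(m) contributes 4
  first=2(i) contributes 6
|[w]| = 10

10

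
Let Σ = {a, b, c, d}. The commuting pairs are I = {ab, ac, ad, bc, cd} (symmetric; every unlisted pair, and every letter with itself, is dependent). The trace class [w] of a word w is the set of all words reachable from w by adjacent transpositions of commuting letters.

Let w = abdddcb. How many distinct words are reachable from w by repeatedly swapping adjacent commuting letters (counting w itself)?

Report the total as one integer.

drop 0:a onto floor
drop 1:b onto floor
drop 2:d onto {1:b}
drop 3:d onto {2:d}
drop 4:d onto {3:d}
drop 5:c onto floor
drop 6:b onto {4:d}
ground layer = {0:a, 1:b, 5:c}
drop-orders for the pieces not yet dropped (sum over which currently-grounded one goes next):
  1 to go: {0} 1  {5} 1  {6} 1
  2 to go: {0,5} 2  {0,6} 2  {4,6} 1  {5,6} 2
  3 to go: {0,4,6} 3  {0,5,6} 6  {3,4,6} 1  {4,5,6} 3
  4 to go: {0,3,4,6} 4  {0,4,5,6} 12  {2,3,4,6} 1  {3,4,5,6} 4
  5 to go: {0,2,3,4,6} 5  {0,3,4,5,6} 20  {1,2,3,4,6} 1  {2,3,4,5,6} 5
  if 0:a drops first: 6 orders
  if 1:b drops first: 30 orders
  if 5:c drops first: 6 orders
heap linearizations: 42

42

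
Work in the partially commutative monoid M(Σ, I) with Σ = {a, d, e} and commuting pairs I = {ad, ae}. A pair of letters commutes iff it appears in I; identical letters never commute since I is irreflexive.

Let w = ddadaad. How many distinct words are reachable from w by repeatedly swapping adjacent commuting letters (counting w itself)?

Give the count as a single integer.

35

piece 0:d — minimal
piece 1:d rests on {0:d}
piece 2:a — minimal
piece 3:d rests on {1:d}
piece 4:a rests on {2:a}
piece 5:a rests on {4:a}
piece 6:d rests on {3:d}
minimal pieces: {0:d, 2:a}
ways to finish when only these pieces remain (= sum over removing one remaining piece with nothing left below it):
  1 left: {5}→1  {6}→1
  2 left: {3,6}→1  {4,5}→1  {5,6}→2
  3 left: {1,3,6}→1  {2,4,5}→1  {3,5,6}→3  {4,5,6}→3
  4 left: {0,1,3,6}→1  {1,3,5,6}→4  {2,4,5,6}→4  {3,4,5,6}→6
  5 left: {0,1,3,5,6}→5  {1,3,4,5,6}→10  {2,3,4,5,6}→10
  placing 0:d first → 20 extensions
  placing 2:a first → 15 extensions
total linear extensions = 35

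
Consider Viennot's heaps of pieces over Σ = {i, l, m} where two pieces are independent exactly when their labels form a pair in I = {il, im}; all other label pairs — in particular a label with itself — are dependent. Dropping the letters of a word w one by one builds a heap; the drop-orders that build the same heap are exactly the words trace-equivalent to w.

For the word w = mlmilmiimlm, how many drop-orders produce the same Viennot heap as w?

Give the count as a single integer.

165

drop 0:m onto floor
drop 1:l onto {0:m}
drop 2:m onto {1:l}
drop 3:i onto floor
drop 4:l onto {2:m}
drop 5:m onto {4:l}
drop 6:i onto {3:i}
drop 7:i onto {6:i}
drop 8:m onto {5:m}
drop 9:l onto {8:m}
drop 10:m onto {9:l}
ground layer = {0:m, 3:i}
drop-orders for the pieces not yet dropped (sum over which currently-grounded one goes next):
  1 to go: {7} 1  {10} 1
  2 to go: {6,7} 1  {7,10} 2  {9,10} 1
  3 to go: {3,6,7} 1  {6,7,10} 3  {7,9,10} 3  {8,9,10} 1
  4 to go: {3,6,7,10} 4  {5,8,9,10} 1  {6,7,9,10} 6  {7,8,9,10} 4
  5 to go: {3,6,7,9,10} 10  {4,5,8,9,10} 1  {5,7,8,9,10} 5  {6,7,8,9,10} 10
  6 to go: {2,4,5,8,9,10} 1  {3,6,7,8,9,10} 20  {4,5,7,8,9,10} 6  {5,6,7,8,9,10} 15
  7 to go: {1,2,4,5,8,9,10} 1  {2,4,5,7,8,9,10} 7  {3,5,6,7,8,9,10} 35  {4,5,6,7,8,9,10} 21
  8 to go: {0,1,2,4,5,8,9,10} 1  {1,2,4,5,7,8,9,10} 8  {2,4,5,6,7,8,9,10} 28  {3,4,5,6,7,8,9,10} 56
  9 to go: {0,1,2,4,5,7,8,9,10} 9  {1,2,4,5,6,7,8,9,10} 36  {2,3,4,5,6,7,8,9,10} 84
  if 0:m drops first: 120 orders
  if 3:i drops first: 45 orders
heap linearizations: 165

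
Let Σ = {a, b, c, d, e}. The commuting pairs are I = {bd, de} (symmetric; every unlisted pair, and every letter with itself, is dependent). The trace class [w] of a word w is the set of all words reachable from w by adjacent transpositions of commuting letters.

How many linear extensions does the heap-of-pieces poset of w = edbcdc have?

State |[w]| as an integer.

3

drop 0:e onto floor
drop 1:d onto floor
drop 2:b onto {0:e}
drop 3:c onto {1:d, 2:b}
drop 4:d onto {3:c}
drop 5:c onto {4:d}
ground layer = {0:e, 1:d}
drop-orders for the pieces not yet dropped (sum over which currently-grounded one goes next):
  1 to go: {5} 1
  2 to go: {4,5} 1
  3 to go: {3,4,5} 1
  4 to go: {1,3,4,5} 1  {2,3,4,5} 1
  if 0:e drops first: 2 orders
  if 1:d drops first: 1 orders
heap linearizations: 3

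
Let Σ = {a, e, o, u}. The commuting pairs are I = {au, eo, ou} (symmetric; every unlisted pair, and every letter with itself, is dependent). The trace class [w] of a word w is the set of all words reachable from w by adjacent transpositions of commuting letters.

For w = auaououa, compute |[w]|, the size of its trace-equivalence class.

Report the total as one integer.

56

drop 0:a onto floor
drop 1:u onto floor
drop 2:a onto {0:a}
drop 3:o onto {2:a}
drop 4:u onto {1:u}
drop 5:o onto {3:o}
drop 6:u onto {4:u}
drop 7:a onto {5:o}
ground layer = {0:a, 1:u}
drop-orders for the pieces not yet dropped (sum over which currently-grounded one goes next):
  1 to go: {6} 1  {7} 1
  2 to go: {4,6} 1  {5,7} 1  {6,7} 2
  3 to go: {1,4,6} 1  {3,5,7} 1  {4,6,7} 3  {5,6,7} 3
  4 to go: {1,4,6,7} 4  {2,3,5,7} 1  {3,5,6,7} 4  {4,5,6,7} 6
  5 to go: {0,2,3,5,7} 1  {1,4,5,6,7} 10  {2,3,5,6,7} 5  {3,4,5,6,7} 10
  6 to go: {0,2,3,5,6,7} 6  {1,3,4,5,6,7} 20  {2,3,4,5,6,7} 15
  if 0:a drops first: 35 orders
  if 1:u drops first: 21 orders
heap linearizations: 56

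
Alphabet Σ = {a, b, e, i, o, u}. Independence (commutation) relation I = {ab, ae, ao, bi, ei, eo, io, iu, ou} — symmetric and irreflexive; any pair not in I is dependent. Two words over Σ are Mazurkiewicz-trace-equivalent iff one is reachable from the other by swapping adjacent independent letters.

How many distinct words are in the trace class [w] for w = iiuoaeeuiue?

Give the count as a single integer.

968

piece 0:i — minimal
piece 1:i rests on {0:i}
piece 2:u — minimal
piece 3:o — minimal
piece 4:a rests on {1:i, 2:u}
piece 5:e rests on {2:u}
piece 6:e rests on {5:e}
piece 7:u rests on {4:a, 6:e}
piece 8:i rests on {4:a}
piece 9:u rests on {7:u}
piece 10:e rests on {9:u}
minimal pieces: {0:i, 2:u, 3:o}
ways to finish when only these pieces remain (= sum over removing one remaining piece with nothing left below it):
  1 left: {3}→1  {8}→1  {10}→1
  2 left: {3,8}→2  {3,10}→2  {8,10}→2  {9,10}→1
  3 left: {3,8,10}→6  {3,9,10}→3  {7,9,10}→1  {8,9,10}→3
  4 left: {3,7,9,10}→4  {3,8,9,10}→12  {6,7,9,10}→1  {7,8,9,10}→4
  5 left: {3,6,7,9,10}→5  {3,7,8,9,10}→20  {4,7,8,9,10}→4  {5,6,7,9,10}→1  {6,7,8,9,10}→5
  6 left: {1,4,7,8,9,10}→4  {3,4,7,8,9,10}→24  {3,5,6,7,9,10}→6  {3,6,7,8,9,10}→30  {4,6,7,8,9,10}→9  {5,6,7,8,9,10}→6
  7 left: {0,1,4,7,8,9,10}→4  {1,3,4,7,8,9,10}→28  {1,4,6,7,8,9,10}→13  {3,4,6,7,8,9,10}→63  {3,5,6,7,8,9,10}→42  {4,5,6,7,8,9,10}→15
  8 left: {0,1,3,4,7,8,9,10}→32  {0,1,4,6,7,8,9,10}→17  {1,3,4,6,7,8,9,10}→104  {1,4,5,6,7,8,9,10}→28  {2,4,5,6,7,8,9,10}→15  {3,4,5,6,7,8,9,10}→120
  9 left: {0,1,3,4,6,7,8,9,10}→153  {0,1,4,5,6,7,8,9,10}→45  {1,2,4,5,6,7,8,9,10}→43  {1,3,4,5,6,7,8,9,10}→252  {2,3,4,5,6,7,8,9,10}→135
  placing 0:i first → 430 extensions
  placing 2:u first → 450 extensions
  placing 3:o first → 88 extensions
total linear extensions = 968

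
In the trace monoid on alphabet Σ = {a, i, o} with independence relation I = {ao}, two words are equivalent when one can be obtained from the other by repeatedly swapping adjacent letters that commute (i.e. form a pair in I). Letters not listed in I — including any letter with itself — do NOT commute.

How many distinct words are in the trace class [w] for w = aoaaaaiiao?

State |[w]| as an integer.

#0=a has no predecessor
#1=o has no predecessor
#2=a depends on [0:a]
#3=a depends on [2:a]
#4=a depends on [3:a]
#5=a depends on [4:a]
#6=i depends on [1:o, 5:a]
#7=i depends on [6:i]
#8=a depends on [7:i]
#9=o depends on [7:i]
sources: [0:a, 1:o]
N(rest) = Σ N(rest − s) over sources s of rest; N(one piece) = 1:
  size 1 → [8]=1  [9]=1
  size 2 → [8,9]=2
  size 3 → [7,8,9]=2
  size 4 → [6,7,8,9]=2
  size 5 → [1,6,7,8,9]=2  [5,6,7,8,9]=2
  size 6 → [1,5,6,7,8,9]=4  [4,5,6,7,8,9]=2
  size 7 → [1,4,5,6,7,8,9]=6  [3,4,5,6,7,8,9]=2
  size 8 → [1,3,4,5,6,7,8,9]=8  [2,3,4,5,6,7,8,9]=2
  first=0(a) contributes 10
  first=1(o) contributes 2
|[w]| = 12

12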